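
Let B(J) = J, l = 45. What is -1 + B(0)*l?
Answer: -1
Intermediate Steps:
-1 + B(0)*l = -1 + 0*45 = -1 + 0 = -1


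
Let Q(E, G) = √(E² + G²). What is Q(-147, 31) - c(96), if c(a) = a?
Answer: -96 + √22570 ≈ 54.233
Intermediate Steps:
Q(-147, 31) - c(96) = √((-147)² + 31²) - 1*96 = √(21609 + 961) - 96 = √22570 - 96 = -96 + √22570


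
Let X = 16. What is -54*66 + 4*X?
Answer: -3500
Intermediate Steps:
-54*66 + 4*X = -54*66 + 4*16 = -3564 + 64 = -3500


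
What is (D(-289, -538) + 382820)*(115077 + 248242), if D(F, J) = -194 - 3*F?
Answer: 139330293267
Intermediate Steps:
(D(-289, -538) + 382820)*(115077 + 248242) = ((-194 - 3*(-289)) + 382820)*(115077 + 248242) = ((-194 + 867) + 382820)*363319 = (673 + 382820)*363319 = 383493*363319 = 139330293267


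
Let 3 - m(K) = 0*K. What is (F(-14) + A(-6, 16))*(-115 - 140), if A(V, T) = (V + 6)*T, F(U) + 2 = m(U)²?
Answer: -1785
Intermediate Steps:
m(K) = 3 (m(K) = 3 - 0*K = 3 - 1*0 = 3 + 0 = 3)
F(U) = 7 (F(U) = -2 + 3² = -2 + 9 = 7)
A(V, T) = T*(6 + V) (A(V, T) = (6 + V)*T = T*(6 + V))
(F(-14) + A(-6, 16))*(-115 - 140) = (7 + 16*(6 - 6))*(-115 - 140) = (7 + 16*0)*(-255) = (7 + 0)*(-255) = 7*(-255) = -1785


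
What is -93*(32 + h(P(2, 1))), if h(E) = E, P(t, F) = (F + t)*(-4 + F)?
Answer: -2139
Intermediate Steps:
P(t, F) = (-4 + F)*(F + t)
-93*(32 + h(P(2, 1))) = -93*(32 + (1**2 - 4*1 - 4*2 + 1*2)) = -93*(32 + (1 - 4 - 8 + 2)) = -93*(32 - 9) = -93*23 = -2139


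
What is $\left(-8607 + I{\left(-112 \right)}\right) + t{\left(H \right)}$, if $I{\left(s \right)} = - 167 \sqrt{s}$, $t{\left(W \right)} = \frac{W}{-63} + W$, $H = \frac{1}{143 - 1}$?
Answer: $- \frac{38499080}{4473} - 668 i \sqrt{7} \approx -8607.0 - 1767.4 i$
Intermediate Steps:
$H = \frac{1}{142} \approx 0.0070423$
$t{\left(W \right)} = \frac{62 W}{63}$ ($t{\left(W \right)} = W \left(- \frac{1}{63}\right) + W = - \frac{W}{63} + W = \frac{62 W}{63}$)
$\left(-8607 + I{\left(-112 \right)}\right) + t{\left(H \right)} = \left(-8607 - 167 \sqrt{-112}\right) + \frac{62}{63} \cdot \frac{1}{142} = \left(-8607 - 167 \cdot 4 i \sqrt{7}\right) + \frac{31}{4473} = \left(-8607 - 668 i \sqrt{7}\right) + \frac{31}{4473} = - \frac{38499080}{4473} - 668 i \sqrt{7}$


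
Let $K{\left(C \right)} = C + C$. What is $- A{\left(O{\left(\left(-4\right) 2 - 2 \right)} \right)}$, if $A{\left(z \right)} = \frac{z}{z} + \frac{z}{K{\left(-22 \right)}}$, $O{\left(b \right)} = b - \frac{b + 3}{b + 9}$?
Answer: $- \frac{61}{44} \approx -1.3864$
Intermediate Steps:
$K{\left(C \right)} = 2 C$
$O{\left(b \right)} = b - \frac{3 + b}{9 + b}$
$A{\left(z \right)} = 1 - \frac{z}{44}$ ($A{\left(z \right)} = \frac{z}{z} + \frac{z}{2 \left(-22\right)} = 1 + \frac{z}{-44} = 1 + z \left(- \frac{1}{44}\right) = 1 - \frac{z}{44}$)
$- A{\left(O{\left(\left(-4\right) 2 - 2 \right)} \right)} = - (1 - \frac{\frac{1}{9 - 10} \left(-3 + \left(\left(-4\right) 2 - 2\right)^{2} + 8 \left(\left(-4\right) 2 - 2\right)\right)}{44}) = - (1 - \frac{\frac{1}{9 - 10} \left(-3 + \left(-8 - 2\right)^{2} + 8 \left(-8 - 2\right)\right)}{44}) = - (1 - \frac{\frac{1}{9 - 10} \left(-3 + \left(-10\right)^{2} + 8 \left(-10\right)\right)}{44}) = - (1 - \frac{\frac{1}{-1} \left(-3 + 100 - 80\right)}{44}) = - (1 - \frac{\left(-1\right) 17}{44}) = - (1 - - \frac{17}{44}) = - (1 + \frac{17}{44}) = \left(-1\right) \frac{61}{44} = - \frac{61}{44}$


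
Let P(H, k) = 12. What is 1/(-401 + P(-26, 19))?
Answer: -1/389 ≈ -0.0025707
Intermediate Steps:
1/(-401 + P(-26, 19)) = 1/(-401 + 12) = 1/(-389) = -1/389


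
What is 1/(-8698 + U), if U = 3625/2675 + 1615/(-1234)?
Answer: -132038/1148460399 ≈ -0.00011497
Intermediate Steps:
U = 6125/132038 (U = 3625*(1/2675) + 1615*(-1/1234) = 145/107 - 1615/1234 = 6125/132038 ≈ 0.046388)
1/(-8698 + U) = 1/(-8698 + 6125/132038) = 1/(-1148460399/132038) = -132038/1148460399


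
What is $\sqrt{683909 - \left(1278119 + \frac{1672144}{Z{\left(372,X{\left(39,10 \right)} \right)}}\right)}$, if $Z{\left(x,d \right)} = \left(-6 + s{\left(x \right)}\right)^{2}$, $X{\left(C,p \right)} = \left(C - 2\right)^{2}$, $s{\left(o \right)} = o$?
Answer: $\frac{i \sqrt{19899916726}}{183} \approx 770.86 i$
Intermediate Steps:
$X{\left(C,p \right)} = \left(-2 + C\right)^{2}$
$Z{\left(x,d \right)} = \left(-6 + x\right)^{2}$
$\sqrt{683909 - \left(1278119 + \frac{1672144}{Z{\left(372,X{\left(39,10 \right)} \right)}}\right)} = \sqrt{683909 - \left(1278119 + \frac{1672144}{\left(-6 + 372\right)^{2}}\right)} = \sqrt{683909 - \left(1278119 + \frac{1672144}{366^{2}}\right)} = \sqrt{683909 - \left(1278119 + \frac{1672144}{133956}\right)} = \sqrt{683909 - \frac{42803345227}{33489}} = \sqrt{- \frac{19899916726}{33489}} = \frac{i \sqrt{19899916726}}{183}$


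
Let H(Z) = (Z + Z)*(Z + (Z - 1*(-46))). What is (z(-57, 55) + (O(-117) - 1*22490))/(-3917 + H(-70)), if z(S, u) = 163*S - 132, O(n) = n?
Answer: -32030/9243 ≈ -3.4653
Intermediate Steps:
z(S, u) = -132 + 163*S
H(Z) = 2*Z*(46 + 2*Z) (H(Z) = (2*Z)*(Z + (Z + 46)) = (2*Z)*(Z + (46 + Z)) = (2*Z)*(46 + 2*Z) = 2*Z*(46 + 2*Z))
(z(-57, 55) + (O(-117) - 1*22490))/(-3917 + H(-70)) = ((-132 + 163*(-57)) + (-117 - 1*22490))/(-3917 + 4*(-70)*(23 - 70)) = ((-132 - 9291) + (-117 - 22490))/(-3917 + 4*(-70)*(-47)) = (-9423 - 22607)/(-3917 + 13160) = -32030/9243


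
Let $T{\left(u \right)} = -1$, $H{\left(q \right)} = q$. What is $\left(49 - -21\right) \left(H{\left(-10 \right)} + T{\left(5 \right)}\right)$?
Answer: $-770$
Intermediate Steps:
$\left(49 - -21\right) \left(H{\left(-10 \right)} + T{\left(5 \right)}\right) = \left(49 - -21\right) \left(-10 - 1\right) = \left(49 + 21\right) \left(-11\right) = 70 \left(-11\right) = -770$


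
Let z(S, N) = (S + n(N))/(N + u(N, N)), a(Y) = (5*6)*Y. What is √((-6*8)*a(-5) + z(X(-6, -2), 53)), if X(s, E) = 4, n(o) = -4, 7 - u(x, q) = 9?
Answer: 60*√2 ≈ 84.853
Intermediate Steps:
u(x, q) = -2 (u(x, q) = 7 - 1*9 = 7 - 9 = -2)
a(Y) = 30*Y
z(S, N) = (-4 + S)/(-2 + N) (z(S, N) = (S - 4)/(N - 2) = (-4 + S)/(-2 + N))
√((-6*8)*a(-5) + z(X(-6, -2), 53)) = √((-6*8)*(30*(-5)) + (-4 + 4)/(-2 + 53)) = √(-48*(-150) + 0/51) = √(7200 + (1/51)*0) = √(7200 + 0) = √7200 = 60*√2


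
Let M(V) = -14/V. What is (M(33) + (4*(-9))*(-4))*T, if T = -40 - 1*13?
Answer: -251114/33 ≈ -7609.5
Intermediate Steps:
T = -53 (T = -40 - 13 = -53)
(M(33) + (4*(-9))*(-4))*T = (-14/33 + (4*(-9))*(-4))*(-53) = (-14*1/33 - 36*(-4))*(-53) = (-14/33 + 144)*(-53) = (4738/33)*(-53) = -251114/33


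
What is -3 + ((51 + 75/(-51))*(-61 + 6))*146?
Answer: -6761311/17 ≈ -3.9772e+5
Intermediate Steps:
-3 + ((51 + 75/(-51))*(-61 + 6))*146 = -3 + ((51 + 75*(-1/51))*(-55))*146 = -3 + ((51 - 25/17)*(-55))*146 = -3 + ((842/17)*(-55))*146 = -3 - 46310/17*146 = -3 - 6761260/17 = -6761311/17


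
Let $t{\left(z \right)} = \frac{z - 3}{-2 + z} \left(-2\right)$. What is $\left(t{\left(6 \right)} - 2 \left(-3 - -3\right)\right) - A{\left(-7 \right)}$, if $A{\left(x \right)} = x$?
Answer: $\frac{11}{2} \approx 5.5$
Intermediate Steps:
$t{\left(z \right)} = - \frac{2 \left(-3 + z\right)}{-2 + z}$ ($t{\left(z \right)} = \frac{-3 + z}{-2 + z} \left(-2\right) = - \frac{2 \left(-3 + z\right)}{-2 + z}$)
$\left(t{\left(6 \right)} - 2 \left(-3 - -3\right)\right) - A{\left(-7 \right)} = \left(\frac{2 \left(3 - 6\right)}{-2 + 6} - 2 \left(-3 - -3\right)\right) - -7 = \left(\frac{2 \left(3 - 6\right)}{4} - 2 \left(-3 + 3\right)\right) + 7 = \left(2 \cdot \frac{1}{4} \left(-3\right) - 0\right) + 7 = \left(- \frac{3}{2} + 0\right) + 7 = - \frac{3}{2} + 7 = \frac{11}{2}$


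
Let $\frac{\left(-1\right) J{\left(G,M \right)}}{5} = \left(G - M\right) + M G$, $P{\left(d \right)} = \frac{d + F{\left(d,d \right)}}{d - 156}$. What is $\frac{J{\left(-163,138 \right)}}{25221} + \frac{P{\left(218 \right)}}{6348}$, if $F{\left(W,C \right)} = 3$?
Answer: $\frac{4984822049}{1102931144} \approx 4.5196$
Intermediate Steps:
$P{\left(d \right)} = \frac{3 + d}{-156 + d}$ ($P{\left(d \right)} = \frac{d + 3}{d - 156} = \frac{3 + d}{-156 + d}$)
$J{\left(G,M \right)} = - 5 G + 5 M - 5 G M$ ($J{\left(G,M \right)} = - 5 \left(\left(G - M\right) + M G\right) = - 5 \left(\left(G - M\right) + G M\right) = - 5 \left(G - M + G M\right) = - 5 G + 5 M - 5 G M$)
$\frac{J{\left(-163,138 \right)}}{25221} + \frac{P{\left(218 \right)}}{6348} = \frac{\left(-5\right) \left(-163\right) + 5 \cdot 138 - \left(-815\right) 138}{25221} + \frac{\frac{1}{-156 + 218} \left(3 + 218\right)}{6348} = \left(815 + 690 + 112470\right) \frac{1}{25221} + \frac{1}{62} \cdot 221 \cdot \frac{1}{6348} = 113975 \cdot \frac{1}{25221} + \frac{1}{62} \cdot 221 \cdot \frac{1}{6348} = \frac{113975}{25221} + \frac{221}{62} \cdot \frac{1}{6348} = \frac{113975}{25221} + \frac{221}{393576} = \frac{4984822049}{1102931144}$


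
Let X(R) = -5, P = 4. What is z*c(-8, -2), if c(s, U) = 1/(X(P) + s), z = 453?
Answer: -453/13 ≈ -34.846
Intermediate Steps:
c(s, U) = 1/(-5 + s)
z*c(-8, -2) = 453/(-5 - 8) = 453/(-13) = 453*(-1/13) = -453/13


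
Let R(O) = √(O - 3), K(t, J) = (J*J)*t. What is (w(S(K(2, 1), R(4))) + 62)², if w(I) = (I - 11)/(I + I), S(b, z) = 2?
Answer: 57121/16 ≈ 3570.1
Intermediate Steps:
K(t, J) = t*J² (K(t, J) = J²*t = t*J²)
R(O) = √(-3 + O)
w(I) = (-11 + I)/(2*I) (w(I) = (-11 + I)/((2*I)) = (-11 + I)*(1/(2*I)) = (-11 + I)/(2*I))
(w(S(K(2, 1), R(4))) + 62)² = ((½)*(-11 + 2)/2 + 62)² = ((½)*(½)*(-9) + 62)² = (-9/4 + 62)² = (239/4)² = 57121/16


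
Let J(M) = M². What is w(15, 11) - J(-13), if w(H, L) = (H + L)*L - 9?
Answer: 108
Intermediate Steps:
w(H, L) = -9 + L*(H + L) (w(H, L) = L*(H + L) - 9 = -9 + L*(H + L))
w(15, 11) - J(-13) = (-9 + 11² + 15*11) - 1*(-13)² = (-9 + 121 + 165) - 1*169 = 277 - 169 = 108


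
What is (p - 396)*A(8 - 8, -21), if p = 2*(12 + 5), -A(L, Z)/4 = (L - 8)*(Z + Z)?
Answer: 486528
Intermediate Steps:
A(L, Z) = -8*Z*(-8 + L) (A(L, Z) = -4*(L - 8)*(Z + Z) = -4*(-8 + L)*2*Z = -8*Z*(-8 + L))
p = 34 (p = 2*17 = 34)
(p - 396)*A(8 - 8, -21) = (34 - 396)*(8*(-21)*(8 - (8 - 8))) = -2896*(-21)*(8 - 1*0) = -2896*(-21)*(8 + 0) = -2896*(-21)*8 = -362*(-1344) = 486528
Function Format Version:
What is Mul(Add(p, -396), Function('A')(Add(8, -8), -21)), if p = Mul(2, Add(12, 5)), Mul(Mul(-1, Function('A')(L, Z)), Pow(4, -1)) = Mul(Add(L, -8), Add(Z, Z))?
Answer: 486528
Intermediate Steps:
Function('A')(L, Z) = Mul(-8, Z, Add(-8, L)) (Function('A')(L, Z) = Mul(-4, Mul(Add(L, -8), Add(Z, Z))) = Mul(-4, Mul(Add(-8, L), Mul(2, Z))) = Mul(-4, Mul(2, Z, Add(-8, L))) = Mul(-8, Z, Add(-8, L)))
p = 34 (p = Mul(2, 17) = 34)
Mul(Add(p, -396), Function('A')(Add(8, -8), -21)) = Mul(Add(34, -396), Mul(8, -21, Add(8, Mul(-1, Add(8, -8))))) = Mul(-362, Mul(8, -21, Add(8, Mul(-1, 0)))) = Mul(-362, Mul(8, -21, Add(8, 0))) = Mul(-362, Mul(8, -21, 8)) = Mul(-362, -1344) = 486528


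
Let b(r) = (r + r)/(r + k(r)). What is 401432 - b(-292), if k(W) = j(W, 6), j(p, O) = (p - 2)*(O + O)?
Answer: 383367414/955 ≈ 4.0143e+5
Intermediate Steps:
j(p, O) = 2*O*(-2 + p) (j(p, O) = (-2 + p)*(2*O) = 2*O*(-2 + p))
k(W) = -24 + 12*W (k(W) = 2*6*(-2 + W) = -24 + 12*W)
b(r) = 2*r/(-24 + 13*r) (b(r) = (r + r)/(r + (-24 + 12*r)) = (2*r)/(-24 + 13*r) = 2*r/(-24 + 13*r))
401432 - b(-292) = 401432 - 2*(-292)/(-24 + 13*(-292)) = 401432 - 2*(-292)/(-24 - 3796) = 401432 - 2*(-292)/(-3820) = 401432 - 2*(-292)*(-1)/3820 = 401432 - 1*146/955 = 401432 - 146/955 = 383367414/955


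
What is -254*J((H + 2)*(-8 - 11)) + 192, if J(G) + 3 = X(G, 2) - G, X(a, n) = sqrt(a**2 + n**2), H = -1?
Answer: -3872 - 254*sqrt(365) ≈ -8724.7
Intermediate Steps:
J(G) = -3 + sqrt(4 + G**2) - G (J(G) = -3 + (sqrt(G**2 + 2**2) - G) = -3 + (sqrt(G**2 + 4) - G) = -3 + (sqrt(4 + G**2) - G) = -3 + sqrt(4 + G**2) - G)
-254*J((H + 2)*(-8 - 11)) + 192 = -254*(-3 + sqrt(4 + ((-1 + 2)*(-8 - 11))**2) - (-1 + 2)*(-8 - 11)) + 192 = -254*(-3 + sqrt(4 + (1*(-19))**2) - (-19)) + 192 = -254*(-3 + sqrt(4 + (-19)**2) - 1*(-19)) + 192 = -254*(-3 + sqrt(4 + 361) + 19) + 192 = -254*(-3 + sqrt(365) + 19) + 192 = -254*(16 + sqrt(365)) + 192 = (-4064 - 254*sqrt(365)) + 192 = -3872 - 254*sqrt(365)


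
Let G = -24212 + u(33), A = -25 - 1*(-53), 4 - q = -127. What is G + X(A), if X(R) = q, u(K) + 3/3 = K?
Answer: -24049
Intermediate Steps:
u(K) = -1 + K
q = 131 (q = 4 - 1*(-127) = 4 + 127 = 131)
A = 28 (A = -25 + 53 = 28)
X(R) = 131
G = -24180 (G = -24212 + (-1 + 33) = -24212 + 32 = -24180)
G + X(A) = -24180 + 131 = -24049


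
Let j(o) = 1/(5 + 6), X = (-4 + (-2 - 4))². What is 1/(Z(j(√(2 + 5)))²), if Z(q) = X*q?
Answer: 121/10000 ≈ 0.012100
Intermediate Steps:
X = 100 (X = (-4 - 6)² = (-10)² = 100)
j(o) = 1/11
Z(q) = 100*q
1/(Z(j(√(2 + 5)))²) = 1/((100*(1/11))²) = 1/((100/11)²) = 1/(10000/121) = 121/10000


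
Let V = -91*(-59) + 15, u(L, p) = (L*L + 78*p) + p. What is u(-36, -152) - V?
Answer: -16096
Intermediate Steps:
u(L, p) = L² + 79*p (u(L, p) = (L² + 78*p) + p = L² + 79*p)
V = 5384 (V = 5369 + 15 = 5384)
u(-36, -152) - V = ((-36)² + 79*(-152)) - 1*5384 = (1296 - 12008) - 5384 = -10712 - 5384 = -16096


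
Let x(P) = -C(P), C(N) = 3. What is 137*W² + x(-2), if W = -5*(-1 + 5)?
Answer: 54797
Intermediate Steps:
W = -20 (W = -5*4 = -20)
x(P) = -3 (x(P) = -1*3 = -3)
137*W² + x(-2) = 137*(-20)² - 3 = 137*400 - 3 = 54800 - 3 = 54797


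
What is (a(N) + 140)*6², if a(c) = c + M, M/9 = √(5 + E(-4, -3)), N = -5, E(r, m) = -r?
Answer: 5832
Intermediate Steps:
M = 27 (M = 9*√(5 - 1*(-4)) = 9*√(5 + 4) = 9*√9 = 9*3 = 27)
a(c) = 27 + c (a(c) = c + 27 = 27 + c)
(a(N) + 140)*6² = ((27 - 5) + 140)*6² = (22 + 140)*36 = 162*36 = 5832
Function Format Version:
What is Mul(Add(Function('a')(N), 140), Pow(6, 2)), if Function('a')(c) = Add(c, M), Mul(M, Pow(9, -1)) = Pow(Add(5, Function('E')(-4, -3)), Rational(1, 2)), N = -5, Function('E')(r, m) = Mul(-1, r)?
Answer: 5832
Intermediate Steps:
M = 27 (M = Mul(9, Pow(Add(5, Mul(-1, -4)), Rational(1, 2))) = Mul(9, Pow(Add(5, 4), Rational(1, 2))) = Mul(9, Pow(9, Rational(1, 2))) = Mul(9, 3) = 27)
Function('a')(c) = Add(27, c) (Function('a')(c) = Add(c, 27) = Add(27, c))
Mul(Add(Function('a')(N), 140), Pow(6, 2)) = Mul(Add(Add(27, -5), 140), Pow(6, 2)) = Mul(Add(22, 140), 36) = Mul(162, 36) = 5832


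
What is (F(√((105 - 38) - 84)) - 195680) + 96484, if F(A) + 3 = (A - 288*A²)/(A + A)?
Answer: -198397/2 - 144*I*√17 ≈ -99199.0 - 593.73*I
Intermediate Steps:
F(A) = -3 + (A - 288*A²)/(2*A) (F(A) = -3 + (A - 288*A²)/(A + A) = -3 + (A - 288*A²)/((2*A)) = -3 + (A - 288*A²)*(1/(2*A)) = -3 + (A - 288*A²)/(2*A))
(F(√((105 - 38) - 84)) - 195680) + 96484 = ((-5/2 - 144*√((105 - 38) - 84)) - 195680) + 96484 = ((-5/2 - 144*√(67 - 84)) - 195680) + 96484 = ((-5/2 - 144*I*√17) - 195680) + 96484 = (-391365/2 - 144*I*√17) + 96484 = -198397/2 - 144*I*√17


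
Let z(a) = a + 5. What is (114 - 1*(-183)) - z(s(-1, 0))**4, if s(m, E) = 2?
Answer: -2104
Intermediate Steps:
z(a) = 5 + a
(114 - 1*(-183)) - z(s(-1, 0))**4 = (114 - 1*(-183)) - (5 + 2)**4 = (114 + 183) - 1*7**4 = 297 - 1*2401 = 297 - 2401 = -2104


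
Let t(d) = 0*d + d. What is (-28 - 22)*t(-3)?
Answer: 150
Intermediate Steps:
t(d) = d (t(d) = 0 + d = d)
(-28 - 22)*t(-3) = (-28 - 22)*(-3) = -50*(-3) = 150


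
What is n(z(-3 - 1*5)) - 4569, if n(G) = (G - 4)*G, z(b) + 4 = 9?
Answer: -4564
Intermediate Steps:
z(b) = 5 (z(b) = -4 + 9 = 5)
n(G) = G*(-4 + G) (n(G) = (-4 + G)*G = G*(-4 + G))
n(z(-3 - 1*5)) - 4569 = 5*(-4 + 5) - 4569 = 5*1 - 4569 = 5 - 4569 = -4564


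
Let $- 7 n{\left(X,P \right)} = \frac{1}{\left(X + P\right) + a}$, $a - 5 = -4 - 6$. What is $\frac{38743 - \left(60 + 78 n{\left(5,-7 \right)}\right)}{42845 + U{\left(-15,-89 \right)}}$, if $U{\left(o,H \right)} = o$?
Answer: $\frac{1895389}{2098670} \approx 0.90314$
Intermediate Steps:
$a = -5$ ($a = 5 - 10 = -5$)
$n{\left(X,P \right)} = - \frac{1}{7 \left(-5 + P + X\right)}$ ($n{\left(X,P \right)} = - \frac{1}{7 \left(\left(X + P\right) - 5\right)} = - \frac{1}{7 \left(\left(P + X\right) - 5\right)} = - \frac{1}{7 \left(-5 + P + X\right)}$)
$\frac{38743 - \left(60 + 78 n{\left(5,-7 \right)}\right)}{42845 + U{\left(-15,-89 \right)}} = \frac{38743 - \left(60 + 78 \left(- \frac{1}{-35 + 7 \left(-7\right) + 7 \cdot 5}\right)\right)}{42845 - 15} = \frac{38743 - \left(60 + 78 \left(- \frac{1}{-35 - 49 + 35}\right)\right)}{42830} = \left(38743 - \left(60 + 78 \left(- \frac{1}{-49}\right)\right)\right) \frac{1}{42830} = \left(38743 - \left(60 + 78 \left(\left(-1\right) \left(- \frac{1}{49}\right)\right)\right)\right) \frac{1}{42830} = \left(38743 - \frac{3018}{49}\right) \frac{1}{42830} = \frac{1895389}{49} \cdot \frac{1}{42830} = \frac{1895389}{2098670}$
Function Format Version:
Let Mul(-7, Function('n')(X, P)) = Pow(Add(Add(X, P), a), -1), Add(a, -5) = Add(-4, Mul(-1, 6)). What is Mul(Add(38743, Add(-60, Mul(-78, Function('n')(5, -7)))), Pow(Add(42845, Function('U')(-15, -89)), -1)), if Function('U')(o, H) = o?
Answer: Rational(1895389, 2098670) ≈ 0.90314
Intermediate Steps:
a = -5 (a = Add(5, Add(-4, Mul(-1, 6))) = Add(5, Add(-4, -6)) = Add(5, -10) = -5)
Function('n')(X, P) = Mul(Rational(-1, 7), Pow(Add(-5, P, X), -1)) (Function('n')(X, P) = Mul(Rational(-1, 7), Pow(Add(Add(X, P), -5), -1)) = Mul(Rational(-1, 7), Pow(Add(Add(P, X), -5), -1)) = Mul(Rational(-1, 7), Pow(Add(-5, P, X), -1)))
Mul(Add(38743, Add(-60, Mul(-78, Function('n')(5, -7)))), Pow(Add(42845, Function('U')(-15, -89)), -1)) = Mul(Add(38743, Add(-60, Mul(-78, Mul(-1, Pow(Add(-35, Mul(7, -7), Mul(7, 5)), -1))))), Pow(Add(42845, -15), -1)) = Mul(Add(38743, Add(-60, Mul(-78, Mul(-1, Pow(Add(-35, -49, 35), -1))))), Pow(42830, -1)) = Mul(Add(38743, Add(-60, Mul(-78, Mul(-1, Pow(-49, -1))))), Rational(1, 42830)) = Mul(Add(38743, Add(-60, Mul(-78, Mul(-1, Rational(-1, 49))))), Rational(1, 42830)) = Mul(Add(38743, Add(-60, Mul(-78, Rational(1, 49)))), Rational(1, 42830)) = Mul(Add(38743, Add(-60, Rational(-78, 49))), Rational(1, 42830)) = Mul(Add(38743, Rational(-3018, 49)), Rational(1, 42830)) = Mul(Rational(1895389, 49), Rational(1, 42830)) = Rational(1895389, 2098670)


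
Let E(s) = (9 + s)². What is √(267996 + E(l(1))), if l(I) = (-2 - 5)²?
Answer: 32*√265 ≈ 520.92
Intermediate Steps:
l(I) = 49 (l(I) = (-7)² = 49)
√(267996 + E(l(1))) = √(267996 + (9 + 49)²) = √(267996 + 58²) = √(267996 + 3364) = √271360 = 32*√265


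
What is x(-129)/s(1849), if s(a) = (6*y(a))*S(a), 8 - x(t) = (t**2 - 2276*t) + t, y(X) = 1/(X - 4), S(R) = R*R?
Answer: -95358210/3418801 ≈ -27.892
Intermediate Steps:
S(R) = R**2
y(X) = 1/(-4 + X)
x(t) = 8 - t**2 + 2275*t (x(t) = 8 - ((t**2 - 2276*t) + t) = 8 - (t**2 - 2275*t) = 8 + (-t**2 + 2275*t) = 8 - t**2 + 2275*t)
s(a) = 6*a**2/(-4 + a) (s(a) = (6/(-4 + a))*a**2 = 6*a**2/(-4 + a))
x(-129)/s(1849) = (8 - 1*(-129)**2 + 2275*(-129))/((6*1849**2/(-4 + 1849))) = (8 - 1*16641 - 293475)/((6*3418801/1845)) = (8 - 16641 - 293475)/((6*3418801*(1/1845))) = -310108/6837602/615 = -310108*615/6837602 = -95358210/3418801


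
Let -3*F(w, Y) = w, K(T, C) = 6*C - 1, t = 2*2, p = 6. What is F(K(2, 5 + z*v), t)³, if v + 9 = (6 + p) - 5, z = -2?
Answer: -148877/27 ≈ -5514.0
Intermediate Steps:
v = -2 (v = -9 + ((6 + 6) - 5) = -9 + (12 - 5) = -9 + 7 = -2)
t = 4
K(T, C) = -1 + 6*C
F(w, Y) = -w/3
F(K(2, 5 + z*v), t)³ = (-(-1 + 6*(5 - 2*(-2)))/3)³ = (-(-1 + 6*(5 + 4))/3)³ = (-(-1 + 6*9)/3)³ = (-(-1 + 54)/3)³ = (-⅓*53)³ = (-53/3)³ = -148877/27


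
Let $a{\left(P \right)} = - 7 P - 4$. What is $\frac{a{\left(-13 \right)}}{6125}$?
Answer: $\frac{87}{6125} \approx 0.014204$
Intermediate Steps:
$a{\left(P \right)} = -4 - 7 P$
$\frac{a{\left(-13 \right)}}{6125} = \frac{-4 - -91}{6125} = \left(-4 + 91\right) \frac{1}{6125} = 87 \cdot \frac{1}{6125} = \frac{87}{6125}$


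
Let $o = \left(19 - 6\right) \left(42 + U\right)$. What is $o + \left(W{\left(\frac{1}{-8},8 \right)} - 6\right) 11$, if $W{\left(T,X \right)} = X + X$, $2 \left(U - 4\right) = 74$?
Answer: $1189$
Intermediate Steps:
$U = 41$ ($U = 4 + \frac{1}{2} \cdot 74 = 4 + 37 = 41$)
$W{\left(T,X \right)} = 2 X$
$o = 1079$ ($o = \left(19 - 6\right) \left(42 + 41\right) = 13 \cdot 83 = 1079$)
$o + \left(W{\left(\frac{1}{-8},8 \right)} - 6\right) 11 = 1079 + \left(2 \cdot 8 - 6\right) 11 = 1079 + \left(16 - 6\right) 11 = 1079 + 10 \cdot 11 = 1079 + 110 = 1189$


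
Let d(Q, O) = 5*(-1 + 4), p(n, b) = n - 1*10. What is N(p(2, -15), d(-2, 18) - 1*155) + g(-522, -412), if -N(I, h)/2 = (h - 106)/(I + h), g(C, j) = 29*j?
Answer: -442199/37 ≈ -11951.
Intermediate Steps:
p(n, b) = -10 + n (p(n, b) = n - 10 = -10 + n)
d(Q, O) = 15 (d(Q, O) = 5*3 = 15)
N(I, h) = -2*(-106 + h)/(I + h) (N(I, h) = -2*(h - 106)/(I + h) = -2*(-106 + h)/(I + h))
N(p(2, -15), d(-2, 18) - 1*155) + g(-522, -412) = 2*(106 - (15 - 1*155))/((-10 + 2) + (15 - 1*155)) + 29*(-412) = 2*(106 - (15 - 155))/(-8 + (15 - 155)) - 11948 = 2*(106 - 1*(-140))/(-8 - 140) - 11948 = 2*(106 + 140)/(-148) - 11948 = 2*(-1/148)*246 - 11948 = -123/37 - 11948 = -442199/37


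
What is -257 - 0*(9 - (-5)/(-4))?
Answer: -257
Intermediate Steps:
-257 - 0*(9 - (-5)/(-4)) = -257 - 0*(9 - (-5)*(-1)/4) = -257 - 0*(9 - 1*5/4) = -257 - 0*(9 - 5/4) = -257 - 0*31/4 = -257 - 296*0 = -257 + 0 = -257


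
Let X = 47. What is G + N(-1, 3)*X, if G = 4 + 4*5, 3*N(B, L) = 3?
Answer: 71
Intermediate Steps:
N(B, L) = 1 (N(B, L) = (⅓)*3 = 1)
G = 24 (G = 4 + 20 = 24)
G + N(-1, 3)*X = 24 + 1*47 = 24 + 47 = 71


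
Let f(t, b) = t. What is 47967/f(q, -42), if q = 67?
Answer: 47967/67 ≈ 715.93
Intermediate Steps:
47967/f(q, -42) = 47967/67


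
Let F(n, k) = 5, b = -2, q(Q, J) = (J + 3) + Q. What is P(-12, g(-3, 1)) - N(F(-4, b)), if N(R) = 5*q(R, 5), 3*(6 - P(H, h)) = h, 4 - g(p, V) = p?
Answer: -184/3 ≈ -61.333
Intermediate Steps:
q(Q, J) = 3 + J + Q (q(Q, J) = (3 + J) + Q = 3 + J + Q)
g(p, V) = 4 - p
P(H, h) = 6 - h/3
N(R) = 40 + 5*R (N(R) = 5*(3 + 5 + R) = 5*(8 + R) = 40 + 5*R)
P(-12, g(-3, 1)) - N(F(-4, b)) = (6 - (4 - 1*(-3))/3) - (40 + 5*5) = (6 - (4 + 3)/3) - (40 + 25) = (6 - 1/3*7) - 1*65 = (6 - 7/3) - 65 = 11/3 - 65 = -184/3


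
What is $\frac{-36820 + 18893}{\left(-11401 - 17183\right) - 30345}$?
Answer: $\frac{1379}{4533} \approx 0.30421$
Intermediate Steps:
$\frac{-36820 + 18893}{\left(-11401 - 17183\right) - 30345} = - \frac{17927}{-28584 - 30345} = - \frac{17927}{-58929} = \left(-17927\right) \left(- \frac{1}{58929}\right) = \frac{1379}{4533}$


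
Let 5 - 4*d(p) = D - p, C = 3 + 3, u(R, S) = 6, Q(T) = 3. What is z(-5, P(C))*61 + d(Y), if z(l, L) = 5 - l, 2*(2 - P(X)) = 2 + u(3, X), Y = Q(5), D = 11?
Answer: 2437/4 ≈ 609.25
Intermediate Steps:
Y = 3
C = 6
P(X) = -2 (P(X) = 2 - (2 + 6)/2 = 2 - ½*8 = 2 - 4 = -2)
d(p) = -3/2 + p/4 (d(p) = 5/4 - (11 - p)/4 = 5/4 + (-11/4 + p/4) = -3/2 + p/4)
z(-5, P(C))*61 + d(Y) = (5 - 1*(-5))*61 + (-3/2 + (¼)*3) = (5 + 5)*61 + (-3/2 + ¾) = 10*61 - ¾ = 610 - ¾ = 2437/4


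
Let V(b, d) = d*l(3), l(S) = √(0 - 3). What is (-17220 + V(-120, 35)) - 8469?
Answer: -25689 + 35*I*√3 ≈ -25689.0 + 60.622*I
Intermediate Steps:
l(S) = I*√3 (l(S) = √(-3) = I*√3)
V(b, d) = I*d*√3 (V(b, d) = d*(I*√3) = I*d*√3)
(-17220 + V(-120, 35)) - 8469 = (-17220 + I*35*√3) - 8469 = (-17220 + 35*I*√3) - 8469 = -25689 + 35*I*√3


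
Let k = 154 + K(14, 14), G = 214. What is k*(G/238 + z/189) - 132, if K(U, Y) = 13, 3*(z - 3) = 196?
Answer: 108148/1377 ≈ 78.539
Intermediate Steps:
z = 205/3 (z = 3 + (1/3)*196 = 3 + 196/3 = 205/3 ≈ 68.333)
k = 167 (k = 154 + 13 = 167)
k*(G/238 + z/189) - 132 = 167*(214/238 + (205/3)/189) - 132 = 167*(214*(1/238) + (205/3)*(1/189)) - 132 = 167*(107/119 + 205/567) - 132 = 167*(1736/1377) - 132 = 289912/1377 - 132 = 108148/1377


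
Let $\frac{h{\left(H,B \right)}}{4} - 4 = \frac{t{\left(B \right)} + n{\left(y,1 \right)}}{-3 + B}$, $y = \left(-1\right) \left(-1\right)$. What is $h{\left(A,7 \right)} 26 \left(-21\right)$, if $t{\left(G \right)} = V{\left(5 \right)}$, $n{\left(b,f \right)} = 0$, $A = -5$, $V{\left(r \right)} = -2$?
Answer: $-7644$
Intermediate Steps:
$y = 1$
$t{\left(G \right)} = -2$
$h{\left(H,B \right)} = 16 - \frac{8}{-3 + B}$ ($h{\left(H,B \right)} = 16 + 4 \frac{-2 + 0}{-3 + B} = 16 + 4 \left(- \frac{2}{-3 + B}\right) = 16 - \frac{8}{-3 + B}$)
$h{\left(A,7 \right)} 26 \left(-21\right) = \frac{8 \left(-7 + 2 \cdot 7\right)}{-3 + 7} \cdot 26 \left(-21\right) = \frac{8 \left(-7 + 14\right)}{4} \cdot 26 \left(-21\right) = 8 \cdot \frac{1}{4} \cdot 7 \cdot 26 \left(-21\right) = 14 \cdot 26 \left(-21\right) = 364 \left(-21\right) = -7644$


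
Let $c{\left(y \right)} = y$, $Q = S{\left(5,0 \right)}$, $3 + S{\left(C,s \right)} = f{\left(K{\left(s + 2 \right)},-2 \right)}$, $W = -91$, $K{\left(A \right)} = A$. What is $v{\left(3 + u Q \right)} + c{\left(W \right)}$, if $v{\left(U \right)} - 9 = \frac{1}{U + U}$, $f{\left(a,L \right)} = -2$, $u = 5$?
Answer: $- \frac{3609}{44} \approx -82.023$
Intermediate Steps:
$S{\left(C,s \right)} = -5$ ($S{\left(C,s \right)} = -3 - 2 = -5$)
$Q = -5$
$v{\left(U \right)} = 9 + \frac{1}{2 U}$ ($v{\left(U \right)} = 9 + \frac{1}{U + U} = 9 + \frac{1}{2 U}$)
$v{\left(3 + u Q \right)} + c{\left(W \right)} = \left(9 + \frac{1}{2 \left(3 + 5 \left(-5\right)\right)}\right) - 91 = \left(9 + \frac{1}{2 \left(3 - 25\right)}\right) - 91 = \left(9 + \frac{1}{2 \left(-22\right)}\right) - 91 = \left(9 + \frac{1}{2} \left(- \frac{1}{22}\right)\right) - 91 = \left(9 - \frac{1}{44}\right) - 91 = \frac{395}{44} - 91 = - \frac{3609}{44}$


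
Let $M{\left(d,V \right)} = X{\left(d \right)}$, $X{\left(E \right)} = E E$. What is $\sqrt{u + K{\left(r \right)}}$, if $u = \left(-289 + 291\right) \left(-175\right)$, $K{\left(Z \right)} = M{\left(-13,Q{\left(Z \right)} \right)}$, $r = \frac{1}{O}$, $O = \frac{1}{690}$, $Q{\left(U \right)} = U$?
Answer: $i \sqrt{181} \approx 13.454 i$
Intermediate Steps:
$X{\left(E \right)} = E^{2}$
$O = \frac{1}{690} \approx 0.0014493$
$r = 690$ ($r = \frac{1}{\frac{1}{690}} = 690$)
$M{\left(d,V \right)} = d^{2}$
$K{\left(Z \right)} = 169$ ($K{\left(Z \right)} = \left(-13\right)^{2} = 169$)
$u = -350$ ($u = 2 \left(-175\right) = -350$)
$\sqrt{u + K{\left(r \right)}} = \sqrt{-350 + 169} = \sqrt{-181} = i \sqrt{181}$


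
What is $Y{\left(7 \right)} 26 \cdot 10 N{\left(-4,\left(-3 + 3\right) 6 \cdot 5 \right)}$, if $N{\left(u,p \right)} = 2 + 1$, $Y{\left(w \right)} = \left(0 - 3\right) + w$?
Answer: $3120$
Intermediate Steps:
$Y{\left(w \right)} = -3 + w$
$N{\left(u,p \right)} = 3$
$Y{\left(7 \right)} 26 \cdot 10 N{\left(-4,\left(-3 + 3\right) 6 \cdot 5 \right)} = \left(-3 + 7\right) 26 \cdot 10 \cdot 3 = 4 \cdot 26 \cdot 30 = 104 \cdot 30 = 3120$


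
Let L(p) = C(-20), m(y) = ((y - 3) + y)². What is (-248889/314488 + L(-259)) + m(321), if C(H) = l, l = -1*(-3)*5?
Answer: 128416523079/314488 ≈ 4.0834e+5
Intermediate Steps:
m(y) = (-3 + 2*y)² (m(y) = ((-3 + y) + y)² = (-3 + 2*y)²)
l = 15 (l = 3*5 = 15)
C(H) = 15
L(p) = 15
(-248889/314488 + L(-259)) + m(321) = (-248889/314488 + 15) + (-3 + 2*321)² = (-248889*1/314488 + 15) + (-3 + 642)² = (-248889/314488 + 15) + 639² = 4468431/314488 + 408321 = 128416523079/314488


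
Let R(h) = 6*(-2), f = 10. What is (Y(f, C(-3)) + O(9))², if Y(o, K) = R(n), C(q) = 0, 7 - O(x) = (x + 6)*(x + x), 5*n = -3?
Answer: 75625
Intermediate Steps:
n = -⅗ (n = (⅕)*(-3) = -⅗ ≈ -0.60000)
R(h) = -12
O(x) = 7 - 2*x*(6 + x) (O(x) = 7 - (x + 6)*(x + x) = 7 - (6 + x)*2*x = 7 - 2*x*(6 + x))
Y(o, K) = -12
(Y(f, C(-3)) + O(9))² = (-12 + (7 - 12*9 - 2*9²))² = (-12 + (7 - 108 - 2*81))² = (-12 + (7 - 108 - 162))² = (-12 - 263)² = (-275)² = 75625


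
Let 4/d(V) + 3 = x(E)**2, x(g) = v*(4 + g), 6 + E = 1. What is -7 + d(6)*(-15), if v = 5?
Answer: -107/11 ≈ -9.7273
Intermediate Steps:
E = -5 (E = -6 + 1 = -5)
x(g) = 20 + 5*g (x(g) = 5*(4 + g) = 20 + 5*g)
d(V) = 2/11 (d(V) = 4/(-3 + (20 + 5*(-5))**2) = 4/(-3 + (20 - 25)**2) = 4/(-3 + (-5)**2) = 4/(-3 + 25) = 4/22 = 4*(1/22) = 2/11)
-7 + d(6)*(-15) = -7 + (2/11)*(-15) = -7 - 30/11 = -107/11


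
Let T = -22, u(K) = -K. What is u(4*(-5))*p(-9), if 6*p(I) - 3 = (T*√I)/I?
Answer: 10 + 220*I/9 ≈ 10.0 + 24.444*I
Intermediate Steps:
p(I) = ½ - 11/(3*√I) (p(I) = ½ + ((-22*√I)/I)/6 = ½ + (-22/√I)/6 = ½ - 11/(3*√I))
u(4*(-5))*p(-9) = (-4*(-5))*(½ - (-11)*I/9) = (-1*(-20))*(½ - (-11)*I/9) = 20*(½ + 11*I/9) = 10 + 220*I/9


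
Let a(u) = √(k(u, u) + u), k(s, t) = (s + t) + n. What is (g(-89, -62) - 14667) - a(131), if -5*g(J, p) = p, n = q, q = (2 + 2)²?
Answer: -73273/5 - √409 ≈ -14675.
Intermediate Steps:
q = 16 (q = 4² = 16)
n = 16
k(s, t) = 16 + s + t (k(s, t) = (s + t) + 16 = 16 + s + t)
g(J, p) = -p/5
a(u) = √(16 + 3*u) (a(u) = √((16 + u + u) + u) = √((16 + 2*u) + u) = √(16 + 3*u))
(g(-89, -62) - 14667) - a(131) = (-⅕*(-62) - 14667) - √(16 + 3*131) = (62/5 - 14667) - √(16 + 393) = -73273/5 - √409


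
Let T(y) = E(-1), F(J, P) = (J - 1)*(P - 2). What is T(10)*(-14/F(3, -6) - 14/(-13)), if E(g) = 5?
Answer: 1015/104 ≈ 9.7596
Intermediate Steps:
F(J, P) = (-1 + J)*(-2 + P)
T(y) = 5
T(10)*(-14/F(3, -6) - 14/(-13)) = 5*(-14/(2 - 1*(-6) - 2*3 + 3*(-6)) - 14/(-13)) = 5*(-14/(2 + 6 - 6 - 18) - 14*(-1/13)) = 5*(-14/(-16) + 14/13) = 5*(-14*(-1/16) + 14/13) = 5*(7/8 + 14/13) = 5*(203/104) = 1015/104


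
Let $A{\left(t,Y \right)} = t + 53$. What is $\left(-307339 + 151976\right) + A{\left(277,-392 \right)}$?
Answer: $-155033$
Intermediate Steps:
$A{\left(t,Y \right)} = 53 + t$
$\left(-307339 + 151976\right) + A{\left(277,-392 \right)} = \left(-307339 + 151976\right) + \left(53 + 277\right) = -155363 + 330 = -155033$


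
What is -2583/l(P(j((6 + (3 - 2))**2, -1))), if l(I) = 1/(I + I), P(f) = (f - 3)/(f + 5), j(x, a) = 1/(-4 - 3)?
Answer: 56826/17 ≈ 3342.7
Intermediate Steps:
j(x, a) = -1/7 (j(x, a) = 1/(-7) = -1/7)
P(f) = (-3 + f)/(5 + f)
l(I) = 1/(2*I)
-2583/l(P(j((6 + (3 - 2))**2, -1))) = -2583*2*(-3 - 1/7)/(5 - 1/7) = -2583/(1/(2*((-22/7/(34/7))))) = -2583/(1/(2*(((7/34)*(-22/7))))) = -2583/(1/(2*(-11/17))) = -2583/((1/2)*(-17/11)) = -2583/(-17/22) = -2583*(-22/17) = 56826/17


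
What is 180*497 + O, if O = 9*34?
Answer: 89766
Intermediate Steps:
O = 306
180*497 + O = 180*497 + 306 = 89460 + 306 = 89766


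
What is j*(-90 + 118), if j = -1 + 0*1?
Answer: -28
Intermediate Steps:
j = -1 (j = -1 + 0 = -1)
j*(-90 + 118) = -(-90 + 118) = -1*28 = -28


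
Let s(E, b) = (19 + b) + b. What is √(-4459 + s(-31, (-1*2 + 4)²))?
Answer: 4*I*√277 ≈ 66.573*I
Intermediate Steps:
s(E, b) = 19 + 2*b
√(-4459 + s(-31, (-1*2 + 4)²)) = √(-4459 + (19 + 2*(-1*2 + 4)²)) = √(-4459 + (19 + 2*(-2 + 4)²)) = √(-4459 + (19 + 2*2²)) = √(-4459 + (19 + 2*4)) = √(-4459 + (19 + 8)) = √(-4459 + 27) = √(-4432) = 4*I*√277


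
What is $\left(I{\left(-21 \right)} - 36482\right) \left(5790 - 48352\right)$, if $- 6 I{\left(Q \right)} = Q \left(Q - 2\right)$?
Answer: $1556173125$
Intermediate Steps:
$I{\left(Q \right)} = - \frac{Q \left(-2 + Q\right)}{6}$ ($I{\left(Q \right)} = - \frac{Q \left(Q - 2\right)}{6} = - \frac{Q \left(-2 + Q\right)}{6}$)
$\left(I{\left(-21 \right)} - 36482\right) \left(5790 - 48352\right) = \left(\frac{1}{6} \left(-21\right) \left(2 - -21\right) - 36482\right) \left(5790 - 48352\right) = \left(\frac{1}{6} \left(-21\right) \left(2 + 21\right) - 36482\right) \left(-42562\right) = \left(\frac{1}{6} \left(-21\right) 23 - 36482\right) \left(-42562\right) = \left(- \frac{161}{2} - 36482\right) \left(-42562\right) = \left(- \frac{73125}{2}\right) \left(-42562\right) = 1556173125$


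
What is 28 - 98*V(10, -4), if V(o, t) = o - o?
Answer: 28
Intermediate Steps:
V(o, t) = 0
28 - 98*V(10, -4) = 28 - 98*0 = 28 + 0 = 28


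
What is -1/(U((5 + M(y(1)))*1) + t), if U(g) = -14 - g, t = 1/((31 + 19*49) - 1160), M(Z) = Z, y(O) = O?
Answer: 198/3961 ≈ 0.049987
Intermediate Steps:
t = -1/198 (t = 1/((31 + 931) - 1160) = 1/(962 - 1160) = 1/(-198) = -1/198 ≈ -0.0050505)
-1/(U((5 + M(y(1)))*1) + t) = -1/((-14 - (5 + 1)) - 1/198) = -1/((-14 - 6) - 1/198) = -1/(-20 - 1/198) = -1/(-3961/198) = -1*(-198/3961) = 198/3961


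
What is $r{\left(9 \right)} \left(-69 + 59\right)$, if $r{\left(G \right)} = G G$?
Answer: $-810$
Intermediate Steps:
$r{\left(G \right)} = G^{2}$
$r{\left(9 \right)} \left(-69 + 59\right) = 9^{2} \left(-69 + 59\right) = 81 \left(-10\right) = -810$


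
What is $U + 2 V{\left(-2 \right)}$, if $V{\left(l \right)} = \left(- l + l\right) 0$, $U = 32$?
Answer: $32$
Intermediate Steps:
$V{\left(l \right)} = 0$ ($V{\left(l \right)} = 0 \cdot 0 = 0$)
$U + 2 V{\left(-2 \right)} = 32 + 2 \cdot 0 = 32 + 0 = 32$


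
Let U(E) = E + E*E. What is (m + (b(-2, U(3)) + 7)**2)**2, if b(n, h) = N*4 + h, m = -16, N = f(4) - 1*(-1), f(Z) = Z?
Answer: 2265025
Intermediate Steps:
U(E) = E + E**2
N = 5 (N = 4 - 1*(-1) = 4 + 1 = 5)
b(n, h) = 20 + h (b(n, h) = 5*4 + h = 20 + h)
(m + (b(-2, U(3)) + 7)**2)**2 = (-16 + ((20 + 3*(1 + 3)) + 7)**2)**2 = (-16 + ((20 + 3*4) + 7)**2)**2 = (-16 + ((20 + 12) + 7)**2)**2 = (-16 + (32 + 7)**2)**2 = (-16 + 39**2)**2 = (-16 + 1521)**2 = 1505**2 = 2265025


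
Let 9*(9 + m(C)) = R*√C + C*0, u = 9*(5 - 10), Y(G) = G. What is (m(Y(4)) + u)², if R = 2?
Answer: 232324/81 ≈ 2868.2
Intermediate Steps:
u = -45 (u = 9*(-5) = -45)
m(C) = -9 + 2*√C/9 (m(C) = -9 + (2*√C + C*0)/9 = -9 + (2*√C + 0)/9 = -9 + (2*√C)/9 = -9 + 2*√C/9)
(m(Y(4)) + u)² = ((-9 + 2*√4/9) - 45)² = ((-9 + (2/9)*2) - 45)² = ((-9 + 4/9) - 45)² = (-77/9 - 45)² = (-482/9)² = 232324/81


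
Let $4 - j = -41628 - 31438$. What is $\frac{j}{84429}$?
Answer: $\frac{73070}{84429} \approx 0.86546$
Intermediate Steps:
$j = 73070$ ($j = 4 - \left(-41628 - 31438\right) = 4 - -73066 = 4 + 73066 = 73070$)
$\frac{j}{84429} = \frac{73070}{84429}$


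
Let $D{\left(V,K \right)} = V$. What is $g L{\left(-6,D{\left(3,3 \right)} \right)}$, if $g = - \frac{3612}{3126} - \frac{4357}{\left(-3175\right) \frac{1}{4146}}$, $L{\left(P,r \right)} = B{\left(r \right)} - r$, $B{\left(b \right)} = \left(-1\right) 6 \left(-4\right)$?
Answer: $\frac{197599420452}{1654175} \approx 1.1946 \cdot 10^{5}$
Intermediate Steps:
$B{\left(b \right)} = 24$ ($B{\left(b \right)} = \left(-6\right) \left(-4\right) = 24$)
$L{\left(P,r \right)} = 24 - r$
$g = \frac{9409496212}{1654175}$ ($g = \left(-3612\right) \frac{1}{3126} - \frac{4357}{\left(-3175\right) \frac{1}{4146}} = - \frac{602}{521} - \frac{4357}{- \frac{3175}{4146}} = - \frac{602}{521} - - \frac{18064122}{3175} = - \frac{602}{521} + \frac{18064122}{3175} = \frac{9409496212}{1654175} \approx 5688.3$)
$g L{\left(-6,D{\left(3,3 \right)} \right)} = \frac{9409496212 \left(24 - 3\right)}{1654175} = \frac{9409496212}{1654175} \cdot 21 = \frac{197599420452}{1654175}$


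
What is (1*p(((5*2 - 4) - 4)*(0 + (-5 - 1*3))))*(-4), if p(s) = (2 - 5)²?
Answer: -36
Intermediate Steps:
p(s) = 9 (p(s) = (-3)² = 9)
(1*p(((5*2 - 4) - 4)*(0 + (-5 - 1*3))))*(-4) = (1*9)*(-4) = 9*(-4) = -36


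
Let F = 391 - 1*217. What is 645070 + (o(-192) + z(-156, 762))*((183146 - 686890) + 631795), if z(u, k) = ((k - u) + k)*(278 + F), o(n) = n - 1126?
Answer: 97068681212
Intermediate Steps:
o(n) = -1126 + n
F = 174 (F = 391 - 217 = 174)
z(u, k) = -452*u + 904*k (z(u, k) = ((k - u) + k)*(278 + 174) = (-u + 2*k)*452 = -452*u + 904*k)
645070 + (o(-192) + z(-156, 762))*((183146 - 686890) + 631795) = 645070 + ((-1126 - 192) + (-452*(-156) + 904*762))*((183146 - 686890) + 631795) = 645070 + (-1318 + (70512 + 688848))*(-503744 + 631795) = 645070 + (-1318 + 759360)*128051 = 645070 + 758042*128051 = 645070 + 97068036142 = 97068681212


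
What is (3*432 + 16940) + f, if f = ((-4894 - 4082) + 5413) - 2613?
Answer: 12060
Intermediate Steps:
f = -6176 (f = (-8976 + 5413) - 2613 = -3563 - 2613 = -6176)
(3*432 + 16940) + f = (3*432 + 16940) - 6176 = (1296 + 16940) - 6176 = 18236 - 6176 = 12060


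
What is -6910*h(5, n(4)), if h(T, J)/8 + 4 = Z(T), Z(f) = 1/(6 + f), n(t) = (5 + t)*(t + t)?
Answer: 2377040/11 ≈ 2.1609e+5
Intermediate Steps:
n(t) = 2*t*(5 + t) (n(t) = (5 + t)*(2*t) = 2*t*(5 + t))
h(T, J) = -32 + 8/(6 + T)
-6910*h(5, n(4)) = -55280*(-23 - 4*5)/(6 + 5) = -55280*(-23 - 20)/11 = -55280*(-43)/11 = -6910*(-344/11) = 2377040/11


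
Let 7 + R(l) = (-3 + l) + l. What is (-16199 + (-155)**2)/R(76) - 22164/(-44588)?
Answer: 619882/11147 ≈ 55.610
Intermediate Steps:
R(l) = -10 + 2*l (R(l) = -7 + ((-3 + l) + l) = -7 + (-3 + 2*l) = -10 + 2*l)
(-16199 + (-155)**2)/R(76) - 22164/(-44588) = (-16199 + (-155)**2)/(-10 + 2*76) - 22164/(-44588) = (-16199 + 24025)/(-10 + 152) - 22164*(-1/44588) = 7826/142 + 5541/11147 = 7826*(1/142) + 5541/11147 = 3913/71 + 5541/11147 = 619882/11147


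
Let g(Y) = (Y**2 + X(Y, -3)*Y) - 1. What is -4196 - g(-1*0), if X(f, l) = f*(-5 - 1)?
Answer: -4195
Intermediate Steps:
X(f, l) = -6*f (X(f, l) = f*(-6) = -6*f)
g(Y) = -1 - 5*Y**2 (g(Y) = (Y**2 + (-6*Y)*Y) - 1 = (Y**2 - 6*Y**2) - 1 = -5*Y**2 - 1 = -1 - 5*Y**2)
-4196 - g(-1*0) = -4196 - (-1 - 5*(-1*0)**2) = -4196 - (-1 - 5*0**2) = -4196 - (-1 - 5*0) = -4196 - (-1 + 0) = -4196 - 1*(-1) = -4196 + 1 = -4195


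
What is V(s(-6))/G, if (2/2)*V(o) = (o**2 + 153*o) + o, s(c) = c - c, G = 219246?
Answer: 0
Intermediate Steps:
s(c) = 0
V(o) = o**2 + 154*o (V(o) = (o**2 + 153*o) + o = o**2 + 154*o)
V(s(-6))/G = (0*(154 + 0))/219246 = (0*154)*(1/219246) = 0*(1/219246) = 0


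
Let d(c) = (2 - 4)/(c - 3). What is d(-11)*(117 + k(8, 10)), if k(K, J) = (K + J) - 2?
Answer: 19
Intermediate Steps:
k(K, J) = -2 + J + K (k(K, J) = (J + K) - 2 = -2 + J + K)
d(c) = -2/(-3 + c)
d(-11)*(117 + k(8, 10)) = (-2/(-3 - 11))*(117 + (-2 + 10 + 8)) = (-2/(-14))*(117 + 16) = -2*(-1/14)*133 = (1/7)*133 = 19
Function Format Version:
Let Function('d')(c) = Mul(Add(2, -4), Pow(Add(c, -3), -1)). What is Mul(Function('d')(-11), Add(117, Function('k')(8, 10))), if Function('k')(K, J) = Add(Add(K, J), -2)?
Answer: 19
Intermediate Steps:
Function('k')(K, J) = Add(-2, J, K) (Function('k')(K, J) = Add(Add(J, K), -2) = Add(-2, J, K))
Function('d')(c) = Mul(-2, Pow(Add(-3, c), -1))
Mul(Function('d')(-11), Add(117, Function('k')(8, 10))) = Mul(Mul(-2, Pow(Add(-3, -11), -1)), Add(117, Add(-2, 10, 8))) = Mul(Mul(-2, Pow(-14, -1)), Add(117, 16)) = Mul(Mul(-2, Rational(-1, 14)), 133) = Mul(Rational(1, 7), 133) = 19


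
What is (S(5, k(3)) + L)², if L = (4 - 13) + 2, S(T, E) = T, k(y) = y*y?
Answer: 4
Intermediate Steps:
k(y) = y²
L = -7 (L = -9 + 2 = -7)
(S(5, k(3)) + L)² = (5 - 7)² = (-2)² = 4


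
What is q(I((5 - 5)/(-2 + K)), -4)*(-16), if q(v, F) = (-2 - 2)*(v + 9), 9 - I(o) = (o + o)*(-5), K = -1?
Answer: 1152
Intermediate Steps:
I(o) = 9 + 10*o (I(o) = 9 - (o + o)*(-5) = 9 - 2*o*(-5) = 9 - (-10)*o = 9 + 10*o)
q(v, F) = -36 - 4*v (q(v, F) = -4*(9 + v) = -36 - 4*v)
q(I((5 - 5)/(-2 + K)), -4)*(-16) = (-36 - 4*(9 + 10*((5 - 5)/(-2 - 1))))*(-16) = (-36 - 4*(9 + 10*(0/(-3))))*(-16) = (-36 - 4*(9 + 10*(0*(-⅓))))*(-16) = (-36 - 4*(9 + 10*0))*(-16) = (-36 - 4*(9 + 0))*(-16) = (-36 - 4*9)*(-16) = (-36 - 36)*(-16) = -72*(-16) = 1152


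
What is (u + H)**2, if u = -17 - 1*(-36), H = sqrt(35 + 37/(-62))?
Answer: 24515/62 + 57*sqrt(14694)/31 ≈ 618.29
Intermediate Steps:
H = 3*sqrt(14694)/62 (H = sqrt(35 + 37*(-1/62)) = sqrt(35 - 37/62) = sqrt(2133/62) = 3*sqrt(14694)/62 ≈ 5.8654)
u = 19 (u = -17 + 36 = 19)
(u + H)**2 = (19 + 3*sqrt(14694)/62)**2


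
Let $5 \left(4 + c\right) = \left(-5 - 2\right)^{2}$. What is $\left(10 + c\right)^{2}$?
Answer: $\frac{6241}{25} \approx 249.64$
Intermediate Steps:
$c = \frac{29}{5}$ ($c = -4 + \frac{\left(-5 - 2\right)^{2}}{5} = -4 + \frac{\left(-7\right)^{2}}{5} = -4 + \frac{1}{5} \cdot 49 = -4 + \frac{49}{5} = \frac{29}{5} \approx 5.8$)
$\left(10 + c\right)^{2} = \left(10 + \frac{29}{5}\right)^{2} = \left(\frac{79}{5}\right)^{2} = \frac{6241}{25}$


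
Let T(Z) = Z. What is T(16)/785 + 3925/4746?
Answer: 3157061/3725610 ≈ 0.84739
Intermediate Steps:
T(16)/785 + 3925/4746 = 16/785 + 3925/4746 = 3157061/3725610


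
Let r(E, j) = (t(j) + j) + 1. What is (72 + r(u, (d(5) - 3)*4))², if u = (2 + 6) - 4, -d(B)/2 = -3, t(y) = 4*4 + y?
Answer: 12769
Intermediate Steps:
t(y) = 16 + y
d(B) = 6 (d(B) = -2*(-3) = 6)
u = 4 (u = 8 - 4 = 4)
r(E, j) = 17 + 2*j (r(E, j) = ((16 + j) + j) + 1 = (16 + 2*j) + 1 = 17 + 2*j)
(72 + r(u, (d(5) - 3)*4))² = (72 + (17 + 2*((6 - 3)*4)))² = (72 + (17 + 2*(3*4)))² = (72 + (17 + 2*12))² = (72 + (17 + 24))² = (72 + 41)² = 113² = 12769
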